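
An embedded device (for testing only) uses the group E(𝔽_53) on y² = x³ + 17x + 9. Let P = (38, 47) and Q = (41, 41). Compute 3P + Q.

First 3P:
Repeated addition: build up to 3P.
2P: tangent at (38, 47): λ = (3·38² + 17)/(2·47) ≡ 3/41. 41⁻¹ ≡ 22 (mod 53) since 41·22 = 902 ≡ 1, so λ ≡ 3·22 ≡ 13.
  x = λ² - 38 - 38 = 169 - 76 ≡ 40; y = λ·(38 - 40) - 47 ≡ 33. → (40, 33)
3P: (40, 33) + (38, 47). λ = (47 - 33)/(38 - 40) ≡ 14/51 mod 53. 51⁻¹ ≡ 26 (mod 53) since 51·26 = 1326 ≡ 1, so λ ≡ 46.
  x = λ² - 40 - 38 = 2116 - 78 ≡ 24; y = λ·(40 - 24) - 33 ≡ 14. → (24, 14)
3P = (24, 14).
Finally 3P + Q:
(24, 14) + (41, 41). λ = (41 - 14)/(41 - 24) ≡ 27/17 mod 53. 17⁻¹ ≡ 25 (mod 53), so λ ≡ 39.
  x = λ² - 24 - 41 = 1521 - 65 ≡ 25; y = λ·(24 - 25) - 14 ≡ 0. → (25, 0)

(25, 0)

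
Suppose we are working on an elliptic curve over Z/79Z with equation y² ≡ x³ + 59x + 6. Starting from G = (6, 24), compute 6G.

Double-and-add on 6 = (110)₂. Start with G = (6, 24) for the leading 1-bit.
double: tangent at (6, 24): λ = (3·6² + 59)/(2·24) ≡ 9/48. 48⁻¹ ≡ 28 (mod 79), so λ ≡ 9·28 ≡ 15.
  x = λ² - 6 - 6 = 225 - 12 ≡ 55; y = λ·(6 - 55) - 24 ≡ 31. → (55, 31)
add G: (55, 31) + (6, 24). λ = (24 - 31)/(6 - 55) ≡ 72/30 mod 79. 30⁻¹ ≡ 29 (mod 79), so λ ≡ 34.
  x = λ² - 55 - 6 = 1156 - 61 ≡ 68; y = λ·(55 - 68) - 31 ≡ 1. → (68, 1)
double: tangent at (68, 1): λ = (3·68² + 59)/(2·1) ≡ 27/2. 2⁻¹ ≡ 40 (mod 79), so λ ≡ 27·40 ≡ 53.
  x = λ² - 68 - 68 = 2809 - 136 ≡ 66; y = λ·(68 - 66) - 1 ≡ 26. → (66, 26)

(66, 26)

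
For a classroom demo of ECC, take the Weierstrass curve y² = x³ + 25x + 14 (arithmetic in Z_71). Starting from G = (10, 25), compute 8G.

(39, 61)

Repeated addition: build up to 8G.
2G: tangent at (10, 25): λ = (3·10² + 25)/(2·25) ≡ 41/50. 50⁻¹ ≡ 27 (mod 71), so λ ≡ 41·27 ≡ 42.
  x = λ² - 10 - 10 = 1764 - 20 ≡ 40; y = λ·(10 - 40) - 25 ≡ 64. → (40, 64)
3G: (40, 64) + (10, 25). λ = (25 - 64)/(10 - 40) ≡ 32/41 mod 71. 41⁻¹ ≡ 26 (mod 71) since 41·26 = 1066 ≡ 1, so λ ≡ 51.
  x = λ² - 40 - 10 = 2601 - 50 ≡ 66; y = λ·(40 - 66) - 64 ≡ 30. → (66, 30)
4G: (66, 30) + (10, 25). λ = (25 - 30)/(10 - 66) ≡ 66/15 mod 71. 15⁻¹ ≡ 19 (mod 71), so λ ≡ 47.
  x = λ² - 66 - 10 = 2209 - 76 ≡ 3; y = λ·(66 - 3) - 30 ≡ 20. → (3, 20)
5G: (3, 20) + (10, 25). λ = (25 - 20)/(10 - 3) ≡ 5/7 mod 71. 7⁻¹ ≡ 61 (mod 71), so λ ≡ 21.
  x = λ² - 3 - 10 = 441 - 13 ≡ 2; y = λ·(3 - 2) - 20 ≡ 1. → (2, 1)
6G: (2, 1) + (10, 25). λ = (25 - 1)/(10 - 2) ≡ 24/8 mod 71. 8⁻¹ ≡ 9 (mod 71), so λ ≡ 3.
  x = λ² - 2 - 10 = 9 - 12 ≡ 68; y = λ·(2 - 68) - 1 ≡ 14. → (68, 14)
7G: (68, 14) + (10, 25). λ = (25 - 14)/(10 - 68) ≡ 11/13 mod 71. 13⁻¹ ≡ 11 (mod 71), so λ ≡ 50.
  x = λ² - 68 - 10 = 2500 - 78 ≡ 8; y = λ·(68 - 8) - 14 ≡ 4. → (8, 4)
8G: (8, 4) + (10, 25). λ = (25 - 4)/(10 - 8) ≡ 21/2 mod 71. 2⁻¹ ≡ 36 (mod 71) since 2·36 = 72 ≡ 1, so λ ≡ 46.
  x = λ² - 8 - 10 = 2116 - 18 ≡ 39; y = λ·(8 - 39) - 4 ≡ 61. → (39, 61)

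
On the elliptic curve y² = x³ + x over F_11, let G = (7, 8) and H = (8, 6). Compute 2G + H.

(8, 5)

First 2G:
Repeated addition: build up to 2G.
2G: tangent at (7, 8): λ = (3·7² + 1)/(2·8) ≡ 5/5. 5⁻¹ ≡ 9 (mod 11) since 5·9 = 45 ≡ 1, so λ ≡ 5·9 ≡ 1.
  x = λ² - 7 - 7 = 1 - 14 ≡ 9; y = λ·(7 - 9) - 8 ≡ 1. → (9, 1)
2G = (9, 1).
Finally 2G + H:
(9, 1) + (8, 6). λ = (6 - 1)/(8 - 9) ≡ 5/10 mod 11. 10⁻¹ ≡ 10 (mod 11) since 10·10 = 100 ≡ 1, so λ ≡ 6.
  x = λ² - 9 - 8 = 36 - 17 ≡ 8; y = λ·(9 - 8) - 1 ≡ 5. → (8, 5)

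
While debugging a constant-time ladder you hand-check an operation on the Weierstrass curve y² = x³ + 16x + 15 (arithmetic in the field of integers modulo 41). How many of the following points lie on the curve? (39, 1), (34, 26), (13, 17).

(39, 1): 1² ≡ 1, rhs ≡ 16 → off.
(34, 26): 26² ≡ 20, rhs ≡ 11 → off.
(13, 17): 17² ≡ 2, rhs ≡ 1 → off.

0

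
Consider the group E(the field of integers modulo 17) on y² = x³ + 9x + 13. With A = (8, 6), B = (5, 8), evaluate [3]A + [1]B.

(3, 4)

First 3A:
Repeated addition: build up to 3A.
2A: tangent at (8, 6): λ = (3·8² + 9)/(2·6) ≡ 14/12. 12⁻¹ ≡ 10 (mod 17) since 12·10 = 120 ≡ 1, so λ ≡ 14·10 ≡ 4.
  x = λ² - 8 - 8 = 16 - 16 ≡ 0; y = λ·(8 - 0) - 6 ≡ 9. → (0, 9)
3A: (0, 9) + (8, 6). λ = (6 - 9)/(8 - 0) ≡ 14/8 mod 17. 8⁻¹ ≡ 15 (mod 17), so λ ≡ 6.
  x = λ² - 0 - 8 = 36 - 8 ≡ 11; y = λ·(0 - 11) - 9 ≡ 10. → (11, 10)
3A = (11, 10).
Finally 3A + B:
(11, 10) + (5, 8). λ = (8 - 10)/(5 - 11) ≡ 15/11 mod 17. 11⁻¹ ≡ 14 (mod 17) since 11·14 = 154 ≡ 1, so λ ≡ 6.
  x = λ² - 11 - 5 = 36 - 16 ≡ 3; y = λ·(11 - 3) - 10 ≡ 4. → (3, 4)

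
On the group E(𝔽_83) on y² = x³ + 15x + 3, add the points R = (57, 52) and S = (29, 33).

(9, 28)

(57, 52) + (29, 33). λ = (33 - 52)/(29 - 57) ≡ 64/55 mod 83. 55⁻¹ ≡ 80 (mod 83) since 55·80 = 4400 ≡ 1, so λ ≡ 57.
  x = λ² - 57 - 29 = 3249 - 86 ≡ 9; y = λ·(57 - 9) - 52 ≡ 28. → (9, 28)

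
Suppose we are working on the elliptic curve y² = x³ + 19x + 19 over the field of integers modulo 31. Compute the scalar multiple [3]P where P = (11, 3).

(26, 27)

Repeated addition: build up to 3P.
2P: tangent at (11, 3): λ = (3·11² + 19)/(2·3) ≡ 10/6. 6⁻¹ ≡ 26 (mod 31), so λ ≡ 10·26 ≡ 12.
  x = λ² - 11 - 11 = 144 - 22 ≡ 29; y = λ·(11 - 29) - 3 ≡ 29. → (29, 29)
3P: (29, 29) + (11, 3). λ = (3 - 29)/(11 - 29) ≡ 5/13 mod 31. 13⁻¹ ≡ 12 (mod 31), so λ ≡ 29.
  x = λ² - 29 - 11 = 841 - 40 ≡ 26; y = λ·(29 - 26) - 29 ≡ 27. → (26, 27)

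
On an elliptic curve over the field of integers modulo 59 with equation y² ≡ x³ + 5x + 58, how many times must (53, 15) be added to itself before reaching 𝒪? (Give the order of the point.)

3

2P: tangent at (53, 15): λ = (3·53² + 5)/(2·15) ≡ 54/30. 30⁻¹ ≡ 2 (mod 59), so λ ≡ 54·2 ≡ 49.
  x = λ² - 53 - 53 = 2401 - 106 ≡ 53; y = λ·(53 - 53) - 15 ≡ 44. → (53, 44)
3P: (53, 44) + (53, 15): same x and y₁ ≡ -y₂, so the sum is 𝒪.
3P = 𝒪, so the order is 3.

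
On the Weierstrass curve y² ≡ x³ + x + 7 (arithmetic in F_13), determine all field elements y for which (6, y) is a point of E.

x³ + 1x + 7 = 229 ≡ 8 (mod 13).
8 is a non-residue mod 13; no y exists.

none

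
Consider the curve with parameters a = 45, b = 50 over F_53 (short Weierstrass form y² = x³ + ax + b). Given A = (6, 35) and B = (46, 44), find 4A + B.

(16, 19)

First 4A:
Repeated addition: build up to 4A.
2A: tangent at (6, 35): λ = (3·6² + 45)/(2·35) ≡ 47/17. 17⁻¹ ≡ 25 (mod 53), so λ ≡ 47·25 ≡ 9.
  x = λ² - 6 - 6 = 81 - 12 ≡ 16; y = λ·(6 - 16) - 35 ≡ 34. → (16, 34)
3A: (16, 34) + (6, 35). λ = (35 - 34)/(6 - 16) ≡ 1/43 mod 53. 43⁻¹ ≡ 37 (mod 53), so λ ≡ 37.
  x = λ² - 16 - 6 = 1369 - 22 ≡ 22; y = λ·(16 - 22) - 34 ≡ 9. → (22, 9)
4A: (22, 9) + (6, 35). λ = (35 - 9)/(6 - 22) ≡ 26/37 mod 53. 37⁻¹ ≡ 43 (mod 53), so λ ≡ 5.
  x = λ² - 22 - 6 = 25 - 28 ≡ 50; y = λ·(22 - 50) - 9 ≡ 10. → (50, 10)
4A = (50, 10).
Finally 4A + B:
(50, 10) + (46, 44). λ = (44 - 10)/(46 - 50) ≡ 34/49 mod 53. 49⁻¹ ≡ 13 (mod 53), so λ ≡ 18.
  x = λ² - 50 - 46 = 324 - 96 ≡ 16; y = λ·(50 - 16) - 10 ≡ 19. → (16, 19)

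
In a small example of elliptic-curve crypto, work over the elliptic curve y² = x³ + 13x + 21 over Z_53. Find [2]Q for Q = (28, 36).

(10, 12)

tangent at (28, 36): λ = (3·28² + 13)/(2·36) ≡ 33/19. 19⁻¹ ≡ 14 (mod 53) since 19·14 = 266 ≡ 1, so λ ≡ 33·14 ≡ 38.
  x = λ² - 28 - 28 = 1444 - 56 ≡ 10; y = λ·(28 - 10) - 36 ≡ 12. → (10, 12)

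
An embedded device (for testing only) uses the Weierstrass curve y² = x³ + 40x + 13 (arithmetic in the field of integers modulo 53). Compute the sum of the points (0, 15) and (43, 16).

(1, 1)

(0, 15) + (43, 16). λ = (16 - 15)/(43 - 0) ≡ 1/43 mod 53. 43⁻¹ ≡ 37 (mod 53) since 43·37 = 1591 ≡ 1, so λ ≡ 37.
  x = λ² - 0 - 43 = 1369 - 43 ≡ 1; y = λ·(0 - 1) - 15 ≡ 1. → (1, 1)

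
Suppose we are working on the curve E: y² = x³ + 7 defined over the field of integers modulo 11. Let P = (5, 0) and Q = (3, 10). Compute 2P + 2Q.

First 2P:
Repeated addition: build up to 2P.
2P: (5, 0) + (5, 0): same x and y₁ ≡ -y₂, so the sum is O.
2P = O.
Next 2Q:
Repeated addition: build up to 2Q.
2Q: tangent at (3, 10): λ = (3·3² + 0)/(2·10) ≡ 5/9. 9⁻¹ ≡ 5 (mod 11), so λ ≡ 5·5 ≡ 3.
  x = λ² - 3 - 3 = 9 - 6 ≡ 3; y = λ·(3 - 3) - 10 ≡ 1. → (3, 1)
2Q = (3, 1).
Finally 2P + 2Q:
O + (3, 1) = (3, 1) (identity).

(3, 1)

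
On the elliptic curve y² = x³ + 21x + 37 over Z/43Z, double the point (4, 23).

(5, 40)

tangent at (4, 23): λ = (3·4² + 21)/(2·23) ≡ 26/3. 3⁻¹ ≡ 29 (mod 43) since 3·29 = 87 ≡ 1, so λ ≡ 26·29 ≡ 23.
  x = λ² - 4 - 4 = 529 - 8 ≡ 5; y = λ·(4 - 5) - 23 ≡ 40. → (5, 40)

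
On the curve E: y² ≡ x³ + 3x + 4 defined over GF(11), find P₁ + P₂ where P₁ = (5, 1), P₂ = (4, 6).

(5, 1) + (4, 6). λ = (6 - 1)/(4 - 5) ≡ 5/10 mod 11. 10⁻¹ ≡ 10 (mod 11), so λ ≡ 6.
  x = λ² - 5 - 4 = 36 - 9 ≡ 5; y = λ·(5 - 5) - 1 ≡ 10. → (5, 10)

(5, 10)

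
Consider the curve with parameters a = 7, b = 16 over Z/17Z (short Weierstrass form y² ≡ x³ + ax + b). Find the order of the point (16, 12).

12

2P: tangent at (16, 12): λ = (3·16² + 7)/(2·12) ≡ 10/7. 7⁻¹ ≡ 5 (mod 17) since 7·5 = 35 ≡ 1, so λ ≡ 10·5 ≡ 16.
  x = λ² - 16 - 16 = 256 - 32 ≡ 3; y = λ·(16 - 3) - 12 ≡ 9. → (3, 9)
3P: (3, 9) + (16, 12). λ = (12 - 9)/(16 - 3) ≡ 3/13 mod 17. 13⁻¹ ≡ 4 (mod 17) since 13·4 = 52 ≡ 1, so λ ≡ 12.
  x = λ² - 3 - 16 = 144 - 19 ≡ 6; y = λ·(3 - 6) - 9 ≡ 6. → (6, 6)
4P: (6, 6) + (16, 12). λ = (12 - 6)/(16 - 6) ≡ 6/10 mod 17. 10⁻¹ ≡ 12 (mod 17), so λ ≡ 4.
  x = λ² - 6 - 16 = 16 - 22 ≡ 11; y = λ·(6 - 11) - 6 ≡ 8. → (11, 8)
5P: (11, 8) + (16, 12). λ = (12 - 8)/(16 - 11) ≡ 4/5 mod 17. 5⁻¹ ≡ 7 (mod 17) since 5·7 = 35 ≡ 1, so λ ≡ 11.
  x = λ² - 11 - 16 = 121 - 27 ≡ 9; y = λ·(11 - 9) - 8 ≡ 14. → (9, 14)
6P: (9, 14) + (16, 12). λ = (12 - 14)/(16 - 9) ≡ 15/7 mod 17. 7⁻¹ ≡ 5 (mod 17), so λ ≡ 7.
  x = λ² - 9 - 16 = 49 - 25 ≡ 7; y = λ·(9 - 7) - 14 ≡ 0. → (7, 0)
7P: (7, 0) + (16, 12). λ = (12 - 0)/(16 - 7) ≡ 12/9 mod 17. 9⁻¹ ≡ 2 (mod 17), so λ ≡ 7.
  x = λ² - 7 - 16 = 49 - 23 ≡ 9; y = λ·(7 - 9) - 0 ≡ 3. → (9, 3)
8P: (9, 3) + (16, 12). λ = (12 - 3)/(16 - 9) ≡ 9/7 mod 17. 7⁻¹ ≡ 5 (mod 17) since 7·5 = 35 ≡ 1, so λ ≡ 11.
  x = λ² - 9 - 16 = 121 - 25 ≡ 11; y = λ·(9 - 11) - 3 ≡ 9. → (11, 9)
9P: (11, 9) + (16, 12). λ = (12 - 9)/(16 - 11) ≡ 3/5 mod 17. 5⁻¹ ≡ 7 (mod 17), so λ ≡ 4.
  x = λ² - 11 - 16 = 16 - 27 ≡ 6; y = λ·(11 - 6) - 9 ≡ 11. → (6, 11)
10P: (6, 11) + (16, 12). λ = (12 - 11)/(16 - 6) ≡ 1/10 mod 17. 10⁻¹ ≡ 12 (mod 17), so λ ≡ 12.
  x = λ² - 6 - 16 = 144 - 22 ≡ 3; y = λ·(6 - 3) - 11 ≡ 8. → (3, 8)
11P: (3, 8) + (16, 12). λ = (12 - 8)/(16 - 3) ≡ 4/13 mod 17. 13⁻¹ ≡ 4 (mod 17) since 13·4 = 52 ≡ 1, so λ ≡ 16.
  x = λ² - 3 - 16 = 256 - 19 ≡ 16; y = λ·(3 - 16) - 8 ≡ 5. → (16, 5)
12P: (16, 5) + (16, 12): same x and y₁ ≡ -y₂, so the sum is O.
12P = O, so the order is 12.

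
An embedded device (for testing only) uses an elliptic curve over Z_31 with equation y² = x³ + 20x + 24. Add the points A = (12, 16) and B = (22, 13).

(16, 10)

(12, 16) + (22, 13). λ = (13 - 16)/(22 - 12) ≡ 28/10 mod 31. 10⁻¹ ≡ 28 (mod 31) since 10·28 = 280 ≡ 1, so λ ≡ 9.
  x = λ² - 12 - 22 = 81 - 34 ≡ 16; y = λ·(12 - 16) - 16 ≡ 10. → (16, 10)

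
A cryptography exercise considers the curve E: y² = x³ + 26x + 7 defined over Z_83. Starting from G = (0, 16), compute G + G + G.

(34, 43)

Repeated addition: build up to 3G.
2G: tangent at (0, 16): λ = (3·0² + 26)/(2·16) ≡ 26/32. 32⁻¹ ≡ 13 (mod 83), so λ ≡ 26·13 ≡ 6.
  x = λ² - 0 - 0 = 36 - 0 ≡ 36; y = λ·(0 - 36) - 16 ≡ 17. → (36, 17)
3G: (36, 17) + (0, 16). λ = (16 - 17)/(0 - 36) ≡ 82/47 mod 83. 47⁻¹ ≡ 53 (mod 83), so λ ≡ 30.
  x = λ² - 36 - 0 = 900 - 36 ≡ 34; y = λ·(36 - 34) - 17 ≡ 43. → (34, 43)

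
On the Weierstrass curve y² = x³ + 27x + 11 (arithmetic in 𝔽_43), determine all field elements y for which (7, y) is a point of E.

x³ + 27x + 11 = 543 ≡ 27 (mod 43).
27 is a non-residue mod 43; no y exists.

none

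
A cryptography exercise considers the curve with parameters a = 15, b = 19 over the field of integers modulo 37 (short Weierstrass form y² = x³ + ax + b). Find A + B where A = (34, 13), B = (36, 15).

(34, 13) + (36, 15). λ = (15 - 13)/(36 - 34) ≡ 2/2 mod 37. 2⁻¹ ≡ 19 (mod 37), so λ ≡ 1.
  x = λ² - 34 - 36 = 1 - 70 ≡ 5; y = λ·(34 - 5) - 13 ≡ 16. → (5, 16)

(5, 16)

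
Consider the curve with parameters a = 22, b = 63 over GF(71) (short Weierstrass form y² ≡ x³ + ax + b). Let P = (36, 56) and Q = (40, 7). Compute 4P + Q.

(11, 43)

First 4P:
Double-and-add on 4 = (100)₂. Start with P = (36, 56) for the leading 1-bit.
double: tangent at (36, 56): λ = (3·36² + 22)/(2·56) ≡ 5/41. 41⁻¹ ≡ 26 (mod 71) since 41·26 = 1066 ≡ 1, so λ ≡ 5·26 ≡ 59.
  x = λ² - 36 - 36 = 3481 - 72 ≡ 1; y = λ·(36 - 1) - 56 ≡ 21. → (1, 21)
double: tangent at (1, 21): λ = (3·1² + 22)/(2·21) ≡ 25/42. 42⁻¹ ≡ 22 (mod 71), so λ ≡ 25·22 ≡ 53.
  x = λ² - 1 - 1 = 2809 - 2 ≡ 38; y = λ·(1 - 38) - 21 ≡ 6. → (38, 6)
4P = (38, 6).
Finally 4P + Q:
(38, 6) + (40, 7). λ = (7 - 6)/(40 - 38) ≡ 1/2 mod 71. 2⁻¹ ≡ 36 (mod 71), so λ ≡ 36.
  x = λ² - 38 - 40 = 1296 - 78 ≡ 11; y = λ·(38 - 11) - 6 ≡ 43. → (11, 43)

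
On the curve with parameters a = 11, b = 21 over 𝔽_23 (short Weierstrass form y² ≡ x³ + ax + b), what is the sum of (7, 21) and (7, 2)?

O

The two points share x = 7 and their y-coordinates satisfy 21 + 2 ≡ 0 (mod 23), so they are inverses. Their sum is 𝒪.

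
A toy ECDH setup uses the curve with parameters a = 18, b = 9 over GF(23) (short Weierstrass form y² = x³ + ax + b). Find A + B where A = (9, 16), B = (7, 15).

(13, 5)

(9, 16) + (7, 15). λ = (15 - 16)/(7 - 9) ≡ 22/21 mod 23. 21⁻¹ ≡ 11 (mod 23) since 21·11 = 231 ≡ 1, so λ ≡ 12.
  x = λ² - 9 - 7 = 144 - 16 ≡ 13; y = λ·(9 - 13) - 16 ≡ 5. → (13, 5)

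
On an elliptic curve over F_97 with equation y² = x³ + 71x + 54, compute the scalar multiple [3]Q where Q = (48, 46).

(88, 74)

Repeated addition: build up to 3Q.
2Q: tangent at (48, 46): λ = (3·48² + 71)/(2·46) ≡ 96/92. 92⁻¹ ≡ 58 (mod 97), so λ ≡ 96·58 ≡ 39.
  x = λ² - 48 - 48 = 1521 - 96 ≡ 67; y = λ·(48 - 67) - 46 ≡ 86. → (67, 86)
3Q: (67, 86) + (48, 46). λ = (46 - 86)/(48 - 67) ≡ 57/78 mod 97. 78⁻¹ ≡ 51 (mod 97) since 78·51 = 3978 ≡ 1, so λ ≡ 94.
  x = λ² - 67 - 48 = 8836 - 115 ≡ 88; y = λ·(67 - 88) - 86 ≡ 74. → (88, 74)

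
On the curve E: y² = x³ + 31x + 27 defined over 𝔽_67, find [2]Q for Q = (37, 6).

(32, 32)

tangent at (37, 6): λ = (3·37² + 31)/(2·6) ≡ 51/12. 12⁻¹ ≡ 28 (mod 67), so λ ≡ 51·28 ≡ 21.
  x = λ² - 37 - 37 = 441 - 74 ≡ 32; y = λ·(37 - 32) - 6 ≡ 32. → (32, 32)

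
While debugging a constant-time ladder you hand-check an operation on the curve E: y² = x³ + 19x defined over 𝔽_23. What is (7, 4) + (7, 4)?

(4, 18)

tangent at (7, 4): λ = (3·7² + 19)/(2·4) ≡ 5/8. 8⁻¹ ≡ 3 (mod 23), so λ ≡ 5·3 ≡ 15.
  x = λ² - 7 - 7 = 225 - 14 ≡ 4; y = λ·(7 - 4) - 4 ≡ 18. → (4, 18)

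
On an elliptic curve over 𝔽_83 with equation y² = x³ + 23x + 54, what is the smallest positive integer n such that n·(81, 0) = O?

2P: (81, 0) + (81, 0): same x and y₁ ≡ -y₂, so the sum is O.
2P = O, so the order is 2.

2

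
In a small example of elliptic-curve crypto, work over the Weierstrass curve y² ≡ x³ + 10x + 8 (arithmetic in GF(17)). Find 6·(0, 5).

(0, 5)

Write P = (0, 5).
Repeated addition: build up to 6P.
2P: tangent at (0, 5): λ = (3·0² + 10)/(2·5) ≡ 10/10. 10⁻¹ ≡ 12 (mod 17), so λ ≡ 10·12 ≡ 1.
  x = λ² - 0 - 0 = 1 - 0 ≡ 1; y = λ·(0 - 1) - 5 ≡ 11. → (1, 11)
3P: (1, 11) + (0, 5). λ = (5 - 11)/(0 - 1) ≡ 11/16 mod 17. 16⁻¹ ≡ 16 (mod 17) since 16·16 = 256 ≡ 1, so λ ≡ 6.
  x = λ² - 1 - 0 = 36 - 1 ≡ 1; y = λ·(1 - 1) - 11 ≡ 6. → (1, 6)
4P: (1, 6) + (0, 5). λ = (5 - 6)/(0 - 1) ≡ 16/16 mod 17. 16⁻¹ ≡ 16 (mod 17) since 16·16 = 256 ≡ 1, so λ ≡ 1.
  x = λ² - 1 - 0 = 1 - 1 ≡ 0; y = λ·(1 - 0) - 6 ≡ 12. → (0, 12)
5P: (0, 12) + (0, 5): same x and y₁ ≡ -y₂, so the sum is O.
6P: O + (0, 5) = (0, 5) (identity).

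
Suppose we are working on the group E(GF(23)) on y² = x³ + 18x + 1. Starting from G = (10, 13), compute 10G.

(20, 14)

Repeated addition: build up to 10G.
2G: tangent at (10, 13): λ = (3·10² + 18)/(2·13) ≡ 19/3. 3⁻¹ ≡ 8 (mod 23) since 3·8 = 24 ≡ 1, so λ ≡ 19·8 ≡ 14.
  x = λ² - 10 - 10 = 196 - 20 ≡ 15; y = λ·(10 - 15) - 13 ≡ 9. → (15, 9)
3G: (15, 9) + (10, 13). λ = (13 - 9)/(10 - 15) ≡ 4/18 mod 23. 18⁻¹ ≡ 9 (mod 23) since 18·9 = 162 ≡ 1, so λ ≡ 13.
  x = λ² - 15 - 10 = 169 - 25 ≡ 6; y = λ·(15 - 6) - 9 ≡ 16. → (6, 16)
4G: (6, 16) + (10, 13). λ = (13 - 16)/(10 - 6) ≡ 20/4 mod 23. 4⁻¹ ≡ 6 (mod 23), so λ ≡ 5.
  x = λ² - 6 - 10 = 25 - 16 ≡ 9; y = λ·(6 - 9) - 16 ≡ 15. → (9, 15)
5G: (9, 15) + (10, 13). λ = (13 - 15)/(10 - 9) ≡ 21/1 mod 23. 1⁻¹ ≡ 1 (mod 23), so λ ≡ 21.
  x = λ² - 9 - 10 = 441 - 19 ≡ 8; y = λ·(9 - 8) - 15 ≡ 6. → (8, 6)
6G: (8, 6) + (10, 13). λ = (13 - 6)/(10 - 8) ≡ 7/2 mod 23. 2⁻¹ ≡ 12 (mod 23) since 2·12 = 24 ≡ 1, so λ ≡ 15.
  x = λ² - 8 - 10 = 225 - 18 ≡ 0; y = λ·(8 - 0) - 6 ≡ 22. → (0, 22)
7G: (0, 22) + (10, 13). λ = (13 - 22)/(10 - 0) ≡ 14/10 mod 23. 10⁻¹ ≡ 7 (mod 23), so λ ≡ 6.
  x = λ² - 0 - 10 = 36 - 10 ≡ 3; y = λ·(0 - 3) - 22 ≡ 6. → (3, 6)
8G: (3, 6) + (10, 13). λ = (13 - 6)/(10 - 3) ≡ 7/7 mod 23. 7⁻¹ ≡ 10 (mod 23), so λ ≡ 1.
  x = λ² - 3 - 10 = 1 - 13 ≡ 11; y = λ·(3 - 11) - 6 ≡ 9. → (11, 9)
9G: (11, 9) + (10, 13). λ = (13 - 9)/(10 - 11) ≡ 4/22 mod 23. 22⁻¹ ≡ 22 (mod 23), so λ ≡ 19.
  x = λ² - 11 - 10 = 361 - 21 ≡ 18; y = λ·(11 - 18) - 9 ≡ 19. → (18, 19)
10G: (18, 19) + (10, 13). λ = (13 - 19)/(10 - 18) ≡ 17/15 mod 23. 15⁻¹ ≡ 20 (mod 23) since 15·20 = 300 ≡ 1, so λ ≡ 18.
  x = λ² - 18 - 10 = 324 - 28 ≡ 20; y = λ·(18 - 20) - 19 ≡ 14. → (20, 14)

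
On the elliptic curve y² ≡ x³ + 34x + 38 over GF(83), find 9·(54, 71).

(16, 14)

Write G = (54, 71).
Repeated addition: build up to 9G.
2G: tangent at (54, 71): λ = (3·54² + 34)/(2·71) ≡ 67/59. 59⁻¹ ≡ 38 (mod 83) since 59·38 = 2242 ≡ 1, so λ ≡ 67·38 ≡ 56.
  x = λ² - 54 - 54 = 3136 - 108 ≡ 40; y = λ·(54 - 40) - 71 ≡ 49. → (40, 49)
3G: (40, 49) + (54, 71). λ = (71 - 49)/(54 - 40) ≡ 22/14 mod 83. 14⁻¹ ≡ 6 (mod 83), so λ ≡ 49.
  x = λ² - 40 - 54 = 2401 - 94 ≡ 66; y = λ·(40 - 66) - 49 ≡ 5. → (66, 5)
4G: (66, 5) + (54, 71). λ = (71 - 5)/(54 - 66) ≡ 66/71 mod 83. 71⁻¹ ≡ 76 (mod 83), so λ ≡ 36.
  x = λ² - 66 - 54 = 1296 - 120 ≡ 14; y = λ·(66 - 14) - 5 ≡ 41. → (14, 41)
5G: (14, 41) + (54, 71). λ = (71 - 41)/(54 - 14) ≡ 30/40 mod 83. 40⁻¹ ≡ 27 (mod 83), so λ ≡ 63.
  x = λ² - 14 - 54 = 3969 - 68 ≡ 0; y = λ·(14 - 0) - 41 ≡ 11. → (0, 11)
6G: (0, 11) + (54, 71). λ = (71 - 11)/(54 - 0) ≡ 60/54 mod 83. 54⁻¹ ≡ 20 (mod 83), so λ ≡ 38.
  x = λ² - 0 - 54 = 1444 - 54 ≡ 62; y = λ·(0 - 62) - 11 ≡ 40. → (62, 40)
7G: (62, 40) + (54, 71). λ = (71 - 40)/(54 - 62) ≡ 31/75 mod 83. 75⁻¹ ≡ 31 (mod 83) since 75·31 = 2325 ≡ 1, so λ ≡ 48.
  x = λ² - 62 - 54 = 2304 - 116 ≡ 30; y = λ·(62 - 30) - 40 ≡ 2. → (30, 2)
8G: (30, 2) + (54, 71). λ = (71 - 2)/(54 - 30) ≡ 69/24 mod 83. 24⁻¹ ≡ 45 (mod 83), so λ ≡ 34.
  x = λ² - 30 - 54 = 1156 - 84 ≡ 76; y = λ·(30 - 76) - 2 ≡ 11. → (76, 11)
9G: (76, 11) + (54, 71). λ = (71 - 11)/(54 - 76) ≡ 60/61 mod 83. 61⁻¹ ≡ 49 (mod 83), so λ ≡ 35.
  x = λ² - 76 - 54 = 1225 - 130 ≡ 16; y = λ·(76 - 16) - 11 ≡ 14. → (16, 14)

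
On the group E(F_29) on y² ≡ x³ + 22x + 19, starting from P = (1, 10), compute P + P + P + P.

(3, 24)

Double-and-add on 4 = (100)₂. Start with P = (1, 10) for the leading 1-bit.
double: tangent at (1, 10): λ = (3·1² + 22)/(2·10) ≡ 25/20. 20⁻¹ ≡ 16 (mod 29), so λ ≡ 25·16 ≡ 23.
  x = λ² - 1 - 1 = 529 - 2 ≡ 5; y = λ·(1 - 5) - 10 ≡ 14. → (5, 14)
double: tangent at (5, 14): λ = (3·5² + 22)/(2·14) ≡ 10/28. 28⁻¹ ≡ 28 (mod 29), so λ ≡ 10·28 ≡ 19.
  x = λ² - 5 - 5 = 361 - 10 ≡ 3; y = λ·(5 - 3) - 14 ≡ 24. → (3, 24)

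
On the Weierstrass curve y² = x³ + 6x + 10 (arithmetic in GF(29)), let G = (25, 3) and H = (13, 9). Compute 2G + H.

First 2G:
Repeated addition: build up to 2G.
2G: tangent at (25, 3): λ = (3·25² + 6)/(2·3) ≡ 25/6. 6⁻¹ ≡ 5 (mod 29), so λ ≡ 25·5 ≡ 9.
  x = λ² - 25 - 25 = 81 - 50 ≡ 2; y = λ·(25 - 2) - 3 ≡ 1. → (2, 1)
2G = (2, 1).
Finally 2G + H:
(2, 1) + (13, 9). λ = (9 - 1)/(13 - 2) ≡ 8/11 mod 29. 11⁻¹ ≡ 8 (mod 29), so λ ≡ 6.
  x = λ² - 2 - 13 = 36 - 15 ≡ 21; y = λ·(2 - 21) - 1 ≡ 1. → (21, 1)

(21, 1)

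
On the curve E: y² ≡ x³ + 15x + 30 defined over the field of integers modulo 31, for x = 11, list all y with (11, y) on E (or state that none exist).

10, 21

x³ + 15x + 30 = 1526 ≡ 7 (mod 31).
Square roots of 7 mod 31: 10 and 21 (since 10² = 100 ≡ 7).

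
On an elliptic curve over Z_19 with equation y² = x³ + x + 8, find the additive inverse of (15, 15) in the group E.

-(15, 15) = (15, -15 mod 19) = (15, 4).

(15, 4)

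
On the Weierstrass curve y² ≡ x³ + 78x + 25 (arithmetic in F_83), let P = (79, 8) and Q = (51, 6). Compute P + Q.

(72, 34)

(79, 8) + (51, 6). λ = (6 - 8)/(51 - 79) ≡ 81/55 mod 83. 55⁻¹ ≡ 80 (mod 83), so λ ≡ 6.
  x = λ² - 79 - 51 = 36 - 130 ≡ 72; y = λ·(79 - 72) - 8 ≡ 34. → (72, 34)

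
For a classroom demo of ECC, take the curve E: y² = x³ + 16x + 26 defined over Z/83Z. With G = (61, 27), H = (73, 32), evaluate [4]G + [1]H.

First 4G:
Repeated addition: build up to 4G.
2G: tangent at (61, 27): λ = (3·61² + 16)/(2·27) ≡ 57/54. 54⁻¹ ≡ 20 (mod 83), so λ ≡ 57·20 ≡ 61.
  x = λ² - 61 - 61 = 3721 - 122 ≡ 30; y = λ·(61 - 30) - 27 ≡ 38. → (30, 38)
3G: (30, 38) + (61, 27). λ = (27 - 38)/(61 - 30) ≡ 72/31 mod 83. 31⁻¹ ≡ 75 (mod 83) since 31·75 = 2325 ≡ 1, so λ ≡ 5.
  x = λ² - 30 - 61 = 25 - 91 ≡ 17; y = λ·(30 - 17) - 38 ≡ 27. → (17, 27)
4G: (17, 27) + (61, 27). λ = (27 - 27)/(61 - 17) ≡ 0/44 mod 83. 44⁻¹ ≡ 17 (mod 83) since 44·17 = 748 ≡ 1, so λ ≡ 0.
  x = λ² - 17 - 61 = 0 - 78 ≡ 5; y = λ·(17 - 5) - 27 ≡ 56. → (5, 56)
4G = (5, 56).
Finally 4G + H:
(5, 56) + (73, 32). λ = (32 - 56)/(73 - 5) ≡ 59/68 mod 83. 68⁻¹ ≡ 11 (mod 83), so λ ≡ 68.
  x = λ² - 5 - 73 = 4624 - 78 ≡ 64; y = λ·(5 - 64) - 56 ≡ 82. → (64, 82)

(64, 82)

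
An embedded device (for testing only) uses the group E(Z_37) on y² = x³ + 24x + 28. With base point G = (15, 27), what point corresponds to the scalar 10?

Repeated addition: build up to 10G.
2G: tangent at (15, 27): λ = (3·15² + 24)/(2·27) ≡ 33/17. 17⁻¹ ≡ 24 (mod 37), so λ ≡ 33·24 ≡ 15.
  x = λ² - 15 - 15 = 225 - 30 ≡ 10; y = λ·(15 - 10) - 27 ≡ 11. → (10, 11)
3G: (10, 11) + (15, 27). λ = (27 - 11)/(15 - 10) ≡ 16/5 mod 37. 5⁻¹ ≡ 15 (mod 37), so λ ≡ 18.
  x = λ² - 10 - 15 = 324 - 25 ≡ 3; y = λ·(10 - 3) - 11 ≡ 4. → (3, 4)
4G: (3, 4) + (15, 27). λ = (27 - 4)/(15 - 3) ≡ 23/12 mod 37. 12⁻¹ ≡ 34 (mod 37) since 12·34 = 408 ≡ 1, so λ ≡ 5.
  x = λ² - 3 - 15 = 25 - 18 ≡ 7; y = λ·(3 - 7) - 4 ≡ 13. → (7, 13)
5G: (7, 13) + (15, 27). λ = (27 - 13)/(15 - 7) ≡ 14/8 mod 37. 8⁻¹ ≡ 14 (mod 37), so λ ≡ 11.
  x = λ² - 7 - 15 = 121 - 22 ≡ 25; y = λ·(7 - 25) - 13 ≡ 11. → (25, 11)
6G: (25, 11) + (15, 27). λ = (27 - 11)/(15 - 25) ≡ 16/27 mod 37. 27⁻¹ ≡ 11 (mod 37), so λ ≡ 28.
  x = λ² - 25 - 15 = 784 - 40 ≡ 4; y = λ·(25 - 4) - 11 ≡ 22. → (4, 22)
7G: (4, 22) + (15, 27). λ = (27 - 22)/(15 - 4) ≡ 5/11 mod 37. 11⁻¹ ≡ 27 (mod 37), so λ ≡ 24.
  x = λ² - 4 - 15 = 576 - 19 ≡ 2; y = λ·(4 - 2) - 22 ≡ 26. → (2, 26)
8G: (2, 26) + (15, 27). λ = (27 - 26)/(15 - 2) ≡ 1/13 mod 37. 13⁻¹ ≡ 20 (mod 37) since 13·20 = 260 ≡ 1, so λ ≡ 20.
  x = λ² - 2 - 15 = 400 - 17 ≡ 13; y = λ·(2 - 13) - 26 ≡ 13. → (13, 13)
9G: (13, 13) + (15, 27). λ = (27 - 13)/(15 - 13) ≡ 14/2 mod 37. 2⁻¹ ≡ 19 (mod 37), so λ ≡ 7.
  x = λ² - 13 - 15 = 49 - 28 ≡ 21; y = λ·(13 - 21) - 13 ≡ 5. → (21, 5)
10G: (21, 5) + (15, 27). λ = (27 - 5)/(15 - 21) ≡ 22/31 mod 37. 31⁻¹ ≡ 6 (mod 37), so λ ≡ 21.
  x = λ² - 21 - 15 = 441 - 36 ≡ 35; y = λ·(21 - 35) - 5 ≡ 34. → (35, 34)

(35, 34)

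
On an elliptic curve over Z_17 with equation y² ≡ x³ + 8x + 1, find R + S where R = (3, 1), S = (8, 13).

(3, 1) + (8, 13). λ = (13 - 1)/(8 - 3) ≡ 12/5 mod 17. 5⁻¹ ≡ 7 (mod 17), so λ ≡ 16.
  x = λ² - 3 - 8 = 256 - 11 ≡ 7; y = λ·(3 - 7) - 1 ≡ 3. → (7, 3)

(7, 3)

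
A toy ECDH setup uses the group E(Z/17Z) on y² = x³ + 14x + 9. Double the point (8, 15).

(14, 5)

tangent at (8, 15): λ = (3·8² + 14)/(2·15) ≡ 2/13. 13⁻¹ ≡ 4 (mod 17), so λ ≡ 2·4 ≡ 8.
  x = λ² - 8 - 8 = 64 - 16 ≡ 14; y = λ·(8 - 14) - 15 ≡ 5. → (14, 5)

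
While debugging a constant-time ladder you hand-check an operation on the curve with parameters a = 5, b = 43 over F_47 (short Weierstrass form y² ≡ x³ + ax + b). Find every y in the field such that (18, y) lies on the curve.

none

x³ + 5x + 43 = 5965 ≡ 43 (mod 47).
43 is a non-residue mod 47; no y exists.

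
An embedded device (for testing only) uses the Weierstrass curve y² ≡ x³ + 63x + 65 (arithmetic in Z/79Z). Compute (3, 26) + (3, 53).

O

The two points share x = 3 and their y-coordinates satisfy 26 + 53 ≡ 0 (mod 79), so they are inverses. Their sum is 𝒪.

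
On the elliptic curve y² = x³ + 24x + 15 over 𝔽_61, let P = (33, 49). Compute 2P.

tangent at (33, 49): λ = (3·33² + 24)/(2·49) ≡ 58/37. 37⁻¹ ≡ 33 (mod 61), so λ ≡ 58·33 ≡ 23.
  x = λ² - 33 - 33 = 529 - 66 ≡ 36; y = λ·(33 - 36) - 49 ≡ 4. → (36, 4)

(36, 4)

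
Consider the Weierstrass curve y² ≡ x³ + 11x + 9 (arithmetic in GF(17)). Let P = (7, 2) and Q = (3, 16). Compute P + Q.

(7, 2) + (3, 16). λ = (16 - 2)/(3 - 7) ≡ 14/13 mod 17. 13⁻¹ ≡ 4 (mod 17), so λ ≡ 5.
  x = λ² - 7 - 3 = 25 - 10 ≡ 15; y = λ·(7 - 15) - 2 ≡ 9. → (15, 9)

(15, 9)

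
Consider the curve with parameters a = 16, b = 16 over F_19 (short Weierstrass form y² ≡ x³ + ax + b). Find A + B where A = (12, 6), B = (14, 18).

(10, 6)

(12, 6) + (14, 18). λ = (18 - 6)/(14 - 12) ≡ 12/2 mod 19. 2⁻¹ ≡ 10 (mod 19) since 2·10 = 20 ≡ 1, so λ ≡ 6.
  x = λ² - 12 - 14 = 36 - 26 ≡ 10; y = λ·(12 - 10) - 6 ≡ 6. → (10, 6)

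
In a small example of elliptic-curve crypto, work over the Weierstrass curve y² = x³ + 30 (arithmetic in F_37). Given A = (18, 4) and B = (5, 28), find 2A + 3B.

(24, 33)

First 2A:
Repeated addition: build up to 2A.
2A: tangent at (18, 4): λ = (3·18² + 0)/(2·4) ≡ 10/8. 8⁻¹ ≡ 14 (mod 37), so λ ≡ 10·14 ≡ 29.
  x = λ² - 18 - 18 = 841 - 36 ≡ 28; y = λ·(18 - 28) - 4 ≡ 2. → (28, 2)
2A = (28, 2).
Next 3B:
Repeated addition: build up to 3B.
2B: tangent at (5, 28): λ = (3·5² + 0)/(2·28) ≡ 1/19. 19⁻¹ ≡ 2 (mod 37), so λ ≡ 1·2 ≡ 2.
  x = λ² - 5 - 5 = 4 - 10 ≡ 31; y = λ·(5 - 31) - 28 ≡ 31. → (31, 31)
3B: (31, 31) + (5, 28). λ = (28 - 31)/(5 - 31) ≡ 34/11 mod 37. 11⁻¹ ≡ 27 (mod 37) since 11·27 = 297 ≡ 1, so λ ≡ 30.
  x = λ² - 31 - 5 = 900 - 36 ≡ 13; y = λ·(31 - 13) - 31 ≡ 28. → (13, 28)
3B = (13, 28).
Finally 2A + 3B:
(28, 2) + (13, 28). λ = (28 - 2)/(13 - 28) ≡ 26/22 mod 37. 22⁻¹ ≡ 32 (mod 37) since 22·32 = 704 ≡ 1, so λ ≡ 18.
  x = λ² - 28 - 13 = 324 - 41 ≡ 24; y = λ·(28 - 24) - 2 ≡ 33. → (24, 33)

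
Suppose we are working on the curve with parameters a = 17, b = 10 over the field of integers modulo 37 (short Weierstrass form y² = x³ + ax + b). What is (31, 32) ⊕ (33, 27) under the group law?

(31, 32) + (33, 27). λ = (27 - 32)/(33 - 31) ≡ 32/2 mod 37. 2⁻¹ ≡ 19 (mod 37), so λ ≡ 16.
  x = λ² - 31 - 33 = 256 - 64 ≡ 7; y = λ·(31 - 7) - 32 ≡ 19. → (7, 19)

(7, 19)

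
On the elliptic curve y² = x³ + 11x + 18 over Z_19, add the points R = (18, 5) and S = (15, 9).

(18, 5) + (15, 9). λ = (9 - 5)/(15 - 18) ≡ 4/16 mod 19. 16⁻¹ ≡ 6 (mod 19) since 16·6 = 96 ≡ 1, so λ ≡ 5.
  x = λ² - 18 - 15 = 25 - 33 ≡ 11; y = λ·(18 - 11) - 5 ≡ 11. → (11, 11)

(11, 11)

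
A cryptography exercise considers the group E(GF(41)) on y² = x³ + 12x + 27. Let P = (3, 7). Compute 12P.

(4, 37)

Repeated addition: build up to 12P.
2P: tangent at (3, 7): λ = (3·3² + 12)/(2·7) ≡ 39/14. 14⁻¹ ≡ 3 (mod 41), so λ ≡ 39·3 ≡ 35.
  x = λ² - 3 - 3 = 1225 - 6 ≡ 30; y = λ·(3 - 30) - 7 ≡ 32. → (30, 32)
3P: (30, 32) + (3, 7). λ = (7 - 32)/(3 - 30) ≡ 16/14 mod 41. 14⁻¹ ≡ 3 (mod 41) since 14·3 = 42 ≡ 1, so λ ≡ 7.
  x = λ² - 30 - 3 = 49 - 33 ≡ 16; y = λ·(30 - 16) - 32 ≡ 25. → (16, 25)
4P: (16, 25) + (3, 7). λ = (7 - 25)/(3 - 16) ≡ 23/28 mod 41. 28⁻¹ ≡ 22 (mod 41), so λ ≡ 14.
  x = λ² - 16 - 3 = 196 - 19 ≡ 13; y = λ·(16 - 13) - 25 ≡ 17. → (13, 17)
5P: (13, 17) + (3, 7). λ = (7 - 17)/(3 - 13) ≡ 31/31 mod 41. 31⁻¹ ≡ 4 (mod 41), so λ ≡ 1.
  x = λ² - 13 - 3 = 1 - 16 ≡ 26; y = λ·(13 - 26) - 17 ≡ 11. → (26, 11)
6P: (26, 11) + (3, 7). λ = (7 - 11)/(3 - 26) ≡ 37/18 mod 41. 18⁻¹ ≡ 16 (mod 41), so λ ≡ 18.
  x = λ² - 26 - 3 = 324 - 29 ≡ 8; y = λ·(26 - 8) - 11 ≡ 26. → (8, 26)
7P: (8, 26) + (3, 7). λ = (7 - 26)/(3 - 8) ≡ 22/36 mod 41. 36⁻¹ ≡ 8 (mod 41) since 36·8 = 288 ≡ 1, so λ ≡ 12.
  x = λ² - 8 - 3 = 144 - 11 ≡ 10; y = λ·(8 - 10) - 26 ≡ 32. → (10, 32)
8P: (10, 32) + (3, 7). λ = (7 - 32)/(3 - 10) ≡ 16/34 mod 41. 34⁻¹ ≡ 35 (mod 41) since 34·35 = 1190 ≡ 1, so λ ≡ 27.
  x = λ² - 10 - 3 = 729 - 13 ≡ 19; y = λ·(10 - 19) - 32 ≡ 12. → (19, 12)
9P: (19, 12) + (3, 7). λ = (7 - 12)/(3 - 19) ≡ 36/25 mod 41. 25⁻¹ ≡ 23 (mod 41), so λ ≡ 8.
  x = λ² - 19 - 3 = 64 - 22 ≡ 1; y = λ·(19 - 1) - 12 ≡ 9. → (1, 9)
10P: (1, 9) + (3, 7). λ = (7 - 9)/(3 - 1) ≡ 39/2 mod 41. 2⁻¹ ≡ 21 (mod 41) since 2·21 = 42 ≡ 1, so λ ≡ 40.
  x = λ² - 1 - 3 = 1600 - 4 ≡ 38; y = λ·(1 - 38) - 9 ≡ 28. → (38, 28)
11P: (38, 28) + (3, 7). λ = (7 - 28)/(3 - 38) ≡ 20/6 mod 41. 6⁻¹ ≡ 7 (mod 41), so λ ≡ 17.
  x = λ² - 38 - 3 = 289 - 41 ≡ 2; y = λ·(38 - 2) - 28 ≡ 10. → (2, 10)
12P: (2, 10) + (3, 7). λ = (7 - 10)/(3 - 2) ≡ 38/1 mod 41. 1⁻¹ ≡ 1 (mod 41), so λ ≡ 38.
  x = λ² - 2 - 3 = 1444 - 5 ≡ 4; y = λ·(2 - 4) - 10 ≡ 37. → (4, 37)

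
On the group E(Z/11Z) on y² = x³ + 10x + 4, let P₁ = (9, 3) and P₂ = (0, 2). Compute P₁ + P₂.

(9, 3) + (0, 2). λ = (2 - 3)/(0 - 9) ≡ 10/2 mod 11. 2⁻¹ ≡ 6 (mod 11) since 2·6 = 12 ≡ 1, so λ ≡ 5.
  x = λ² - 9 - 0 = 25 - 9 ≡ 5; y = λ·(9 - 5) - 3 ≡ 6. → (5, 6)

(5, 6)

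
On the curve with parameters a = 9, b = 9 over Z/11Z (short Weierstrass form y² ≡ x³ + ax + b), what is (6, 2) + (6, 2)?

(0, 3)

tangent at (6, 2): λ = (3·6² + 9)/(2·2) ≡ 7/4. 4⁻¹ ≡ 3 (mod 11), so λ ≡ 7·3 ≡ 10.
  x = λ² - 6 - 6 = 100 - 12 ≡ 0; y = λ·(6 - 0) - 2 ≡ 3. → (0, 3)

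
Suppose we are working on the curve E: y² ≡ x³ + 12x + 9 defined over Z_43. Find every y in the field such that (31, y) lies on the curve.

x³ + 12x + 9 = 30172 ≡ 29 (mod 43).
29 is a non-residue mod 43; no y exists.

none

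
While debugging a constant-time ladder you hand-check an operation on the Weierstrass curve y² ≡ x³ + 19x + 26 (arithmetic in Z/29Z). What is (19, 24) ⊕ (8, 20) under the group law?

(19, 24) + (8, 20). λ = (20 - 24)/(8 - 19) ≡ 25/18 mod 29. 18⁻¹ ≡ 21 (mod 29) since 18·21 = 378 ≡ 1, so λ ≡ 3.
  x = λ² - 19 - 8 = 9 - 27 ≡ 11; y = λ·(19 - 11) - 24 ≡ 0. → (11, 0)

(11, 0)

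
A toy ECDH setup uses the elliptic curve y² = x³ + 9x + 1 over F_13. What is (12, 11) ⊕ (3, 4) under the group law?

(10, 5)

(12, 11) + (3, 4). λ = (4 - 11)/(3 - 12) ≡ 6/4 mod 13. 4⁻¹ ≡ 10 (mod 13), so λ ≡ 8.
  x = λ² - 12 - 3 = 64 - 15 ≡ 10; y = λ·(12 - 10) - 11 ≡ 5. → (10, 5)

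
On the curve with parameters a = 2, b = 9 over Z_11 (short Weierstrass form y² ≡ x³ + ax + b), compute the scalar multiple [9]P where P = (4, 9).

(4, 2)

Repeated addition: build up to 9P.
2P: tangent at (4, 9): λ = (3·4² + 2)/(2·9) ≡ 6/7. 7⁻¹ ≡ 8 (mod 11) since 7·8 = 56 ≡ 1, so λ ≡ 6·8 ≡ 4.
  x = λ² - 4 - 4 = 16 - 8 ≡ 8; y = λ·(4 - 8) - 9 ≡ 8. → (8, 8)
3P: (8, 8) + (4, 9). λ = (9 - 8)/(4 - 8) ≡ 1/7 mod 11. 7⁻¹ ≡ 8 (mod 11), so λ ≡ 8.
  x = λ² - 8 - 4 = 64 - 12 ≡ 8; y = λ·(8 - 8) - 8 ≡ 3. → (8, 3)
4P: (8, 3) + (4, 9). λ = (9 - 3)/(4 - 8) ≡ 6/7 mod 11. 7⁻¹ ≡ 8 (mod 11) since 7·8 = 56 ≡ 1, so λ ≡ 4.
  x = λ² - 8 - 4 = 16 - 12 ≡ 4; y = λ·(8 - 4) - 3 ≡ 2. → (4, 2)
5P: (4, 2) + (4, 9): same x and y₁ ≡ -y₂, so the sum is O.
6P: O + (4, 9) = (4, 9) (identity).
7P: tangent at (4, 9): λ = (3·4² + 2)/(2·9) ≡ 6/7. 7⁻¹ ≡ 8 (mod 11), so λ ≡ 6·8 ≡ 4.
  x = λ² - 4 - 4 = 16 - 8 ≡ 8; y = λ·(4 - 8) - 9 ≡ 8. → (8, 8)
8P: (8, 8) + (4, 9). λ = (9 - 8)/(4 - 8) ≡ 1/7 mod 11. 7⁻¹ ≡ 8 (mod 11), so λ ≡ 8.
  x = λ² - 8 - 4 = 64 - 12 ≡ 8; y = λ·(8 - 8) - 8 ≡ 3. → (8, 3)
9P: (8, 3) + (4, 9). λ = (9 - 3)/(4 - 8) ≡ 6/7 mod 11. 7⁻¹ ≡ 8 (mod 11), so λ ≡ 4.
  x = λ² - 8 - 4 = 16 - 12 ≡ 4; y = λ·(8 - 4) - 3 ≡ 2. → (4, 2)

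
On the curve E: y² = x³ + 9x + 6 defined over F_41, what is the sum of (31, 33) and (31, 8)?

O

The two points share x = 31 and their y-coordinates satisfy 33 + 8 ≡ 0 (mod 41), so they are inverses. Their sum is 𝒪.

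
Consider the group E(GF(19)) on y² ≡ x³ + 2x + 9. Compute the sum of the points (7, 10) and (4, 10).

(7, 10) + (4, 10). λ = (10 - 10)/(4 - 7) ≡ 0/16 mod 19. 16⁻¹ ≡ 6 (mod 19) since 16·6 = 96 ≡ 1, so λ ≡ 0.
  x = λ² - 7 - 4 = 0 - 11 ≡ 8; y = λ·(7 - 8) - 10 ≡ 9. → (8, 9)

(8, 9)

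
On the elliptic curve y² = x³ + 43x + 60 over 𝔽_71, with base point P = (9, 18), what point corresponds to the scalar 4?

Repeated addition: build up to 4P.
2P: tangent at (9, 18): λ = (3·9² + 43)/(2·18) ≡ 2/36. 36⁻¹ ≡ 2 (mod 71), so λ ≡ 2·2 ≡ 4.
  x = λ² - 9 - 9 = 16 - 18 ≡ 69; y = λ·(9 - 69) - 18 ≡ 26. → (69, 26)
3P: (69, 26) + (9, 18). λ = (18 - 26)/(9 - 69) ≡ 63/11 mod 71. 11⁻¹ ≡ 13 (mod 71) since 11·13 = 143 ≡ 1, so λ ≡ 38.
  x = λ² - 69 - 9 = 1444 - 78 ≡ 17; y = λ·(69 - 17) - 26 ≡ 33. → (17, 33)
4P: (17, 33) + (9, 18). λ = (18 - 33)/(9 - 17) ≡ 56/63 mod 71. 63⁻¹ ≡ 62 (mod 71), so λ ≡ 64.
  x = λ² - 17 - 9 = 4096 - 26 ≡ 23; y = λ·(17 - 23) - 33 ≡ 9. → (23, 9)

(23, 9)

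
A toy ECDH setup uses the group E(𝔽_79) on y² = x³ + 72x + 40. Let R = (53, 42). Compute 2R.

tangent at (53, 42): λ = (3·53² + 72)/(2·42) ≡ 46/5. 5⁻¹ ≡ 16 (mod 79), so λ ≡ 46·16 ≡ 25.
  x = λ² - 53 - 53 = 625 - 106 ≡ 45; y = λ·(53 - 45) - 42 ≡ 0. → (45, 0)

(45, 0)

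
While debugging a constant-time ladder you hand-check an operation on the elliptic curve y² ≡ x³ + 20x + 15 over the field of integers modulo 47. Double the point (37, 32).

(45, 22)

tangent at (37, 32): λ = (3·37² + 20)/(2·32) ≡ 38/17. 17⁻¹ ≡ 36 (mod 47), so λ ≡ 38·36 ≡ 5.
  x = λ² - 37 - 37 = 25 - 74 ≡ 45; y = λ·(37 - 45) - 32 ≡ 22. → (45, 22)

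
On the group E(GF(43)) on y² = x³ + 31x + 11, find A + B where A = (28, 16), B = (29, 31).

(39, 34)

(28, 16) + (29, 31). λ = (31 - 16)/(29 - 28) ≡ 15/1 mod 43. 1⁻¹ ≡ 1 (mod 43) since 1·1 = 1 ≡ 1, so λ ≡ 15.
  x = λ² - 28 - 29 = 225 - 57 ≡ 39; y = λ·(28 - 39) - 16 ≡ 34. → (39, 34)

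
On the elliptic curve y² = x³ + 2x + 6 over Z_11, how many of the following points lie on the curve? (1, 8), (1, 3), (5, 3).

3

(1, 8): 8² ≡ 9, rhs ≡ 9 → on.
(1, 3): 3² ≡ 9, rhs ≡ 9 → on.
(5, 3): 3² ≡ 9, rhs ≡ 9 → on.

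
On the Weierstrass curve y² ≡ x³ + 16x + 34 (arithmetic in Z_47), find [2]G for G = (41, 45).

tangent at (41, 45): λ = (3·41² + 16)/(2·45) ≡ 30/43. 43⁻¹ ≡ 35 (mod 47), so λ ≡ 30·35 ≡ 16.
  x = λ² - 41 - 41 = 256 - 82 ≡ 33; y = λ·(41 - 33) - 45 ≡ 36. → (33, 36)

(33, 36)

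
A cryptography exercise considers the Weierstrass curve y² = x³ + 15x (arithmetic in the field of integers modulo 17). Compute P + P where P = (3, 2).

(15, 8)

tangent at (3, 2): λ = (3·3² + 15)/(2·2) ≡ 8/4. 4⁻¹ ≡ 13 (mod 17) since 4·13 = 52 ≡ 1, so λ ≡ 8·13 ≡ 2.
  x = λ² - 3 - 3 = 4 - 6 ≡ 15; y = λ·(3 - 15) - 2 ≡ 8. → (15, 8)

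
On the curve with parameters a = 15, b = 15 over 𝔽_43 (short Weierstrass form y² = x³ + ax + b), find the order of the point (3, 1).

2P: tangent at (3, 1): λ = (3·3² + 15)/(2·1) ≡ 42/2. 2⁻¹ ≡ 22 (mod 43) since 2·22 = 44 ≡ 1, so λ ≡ 42·22 ≡ 21.
  x = λ² - 3 - 3 = 441 - 6 ≡ 5; y = λ·(3 - 5) - 1 ≡ 0. → (5, 0)
3P: (5, 0) + (3, 1). λ = (1 - 0)/(3 - 5) ≡ 1/41 mod 43. 41⁻¹ ≡ 21 (mod 43), so λ ≡ 21.
  x = λ² - 5 - 3 = 441 - 8 ≡ 3; y = λ·(5 - 3) - 0 ≡ 42. → (3, 42)
4P: (3, 42) + (3, 1): same x and y₁ ≡ -y₂, so the sum is the point at infinity.
4P = the point at infinity, so the order is 4.

4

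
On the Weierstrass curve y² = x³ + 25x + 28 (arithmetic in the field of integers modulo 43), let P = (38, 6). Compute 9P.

(13, 23)

Repeated addition: build up to 9P.
2P: tangent at (38, 6): λ = (3·38² + 25)/(2·6) ≡ 14/12. 12⁻¹ ≡ 18 (mod 43), so λ ≡ 14·18 ≡ 37.
  x = λ² - 38 - 38 = 1369 - 76 ≡ 3; y = λ·(38 - 3) - 6 ≡ 42. → (3, 42)
3P: (3, 42) + (38, 6). λ = (6 - 42)/(38 - 3) ≡ 7/35 mod 43. 35⁻¹ ≡ 16 (mod 43) since 35·16 = 560 ≡ 1, so λ ≡ 26.
  x = λ² - 3 - 38 = 676 - 41 ≡ 33; y = λ·(3 - 33) - 42 ≡ 38. → (33, 38)
4P: (33, 38) + (38, 6). λ = (6 - 38)/(38 - 33) ≡ 11/5 mod 43. 5⁻¹ ≡ 26 (mod 43) since 5·26 = 130 ≡ 1, so λ ≡ 28.
  x = λ² - 33 - 38 = 784 - 71 ≡ 25; y = λ·(33 - 25) - 38 ≡ 14. → (25, 14)
5P: (25, 14) + (38, 6). λ = (6 - 14)/(38 - 25) ≡ 35/13 mod 43. 13⁻¹ ≡ 10 (mod 43), so λ ≡ 6.
  x = λ² - 25 - 38 = 36 - 63 ≡ 16; y = λ·(25 - 16) - 14 ≡ 40. → (16, 40)
6P: (16, 40) + (38, 6). λ = (6 - 40)/(38 - 16) ≡ 9/22 mod 43. 22⁻¹ ≡ 2 (mod 43), so λ ≡ 18.
  x = λ² - 16 - 38 = 324 - 54 ≡ 12; y = λ·(16 - 12) - 40 ≡ 32. → (12, 32)
7P: (12, 32) + (38, 6). λ = (6 - 32)/(38 - 12) ≡ 17/26 mod 43. 26⁻¹ ≡ 5 (mod 43), so λ ≡ 42.
  x = λ² - 12 - 38 = 1764 - 50 ≡ 37; y = λ·(12 - 37) - 32 ≡ 36. → (37, 36)
8P: (37, 36) + (38, 6). λ = (6 - 36)/(38 - 37) ≡ 13/1 mod 43. 1⁻¹ ≡ 1 (mod 43), so λ ≡ 13.
  x = λ² - 37 - 38 = 169 - 75 ≡ 8; y = λ·(37 - 8) - 36 ≡ 40. → (8, 40)
9P: (8, 40) + (38, 6). λ = (6 - 40)/(38 - 8) ≡ 9/30 mod 43. 30⁻¹ ≡ 33 (mod 43) since 30·33 = 990 ≡ 1, so λ ≡ 39.
  x = λ² - 8 - 38 = 1521 - 46 ≡ 13; y = λ·(8 - 13) - 40 ≡ 23. → (13, 23)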